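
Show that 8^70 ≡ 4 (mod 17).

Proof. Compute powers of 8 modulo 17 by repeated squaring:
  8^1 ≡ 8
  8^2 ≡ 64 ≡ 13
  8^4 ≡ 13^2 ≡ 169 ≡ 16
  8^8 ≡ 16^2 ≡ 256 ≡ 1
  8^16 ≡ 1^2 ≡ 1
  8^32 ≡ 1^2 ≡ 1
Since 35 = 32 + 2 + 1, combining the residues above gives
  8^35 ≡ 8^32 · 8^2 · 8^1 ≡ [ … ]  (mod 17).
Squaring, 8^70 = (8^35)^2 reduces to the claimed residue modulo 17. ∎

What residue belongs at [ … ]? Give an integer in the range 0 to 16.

8^32 · 8^2 · 8^1 ≡ 1 · 13 · 8 = 104.
104 mod 17 = 2, so 8^35 ≡ 2 (mod 17).

2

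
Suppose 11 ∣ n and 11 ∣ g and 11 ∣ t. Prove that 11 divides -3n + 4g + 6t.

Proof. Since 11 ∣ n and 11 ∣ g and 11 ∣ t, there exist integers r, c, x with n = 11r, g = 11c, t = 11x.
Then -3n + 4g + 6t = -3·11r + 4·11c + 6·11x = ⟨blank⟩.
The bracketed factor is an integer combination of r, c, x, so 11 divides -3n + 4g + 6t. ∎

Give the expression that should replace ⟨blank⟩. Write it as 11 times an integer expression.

Pull the common 11 out of every term: -3·11r + 4·11c + 6·11x = 11(4c - 3r + 6x).
4c - 3r + 6x is an integer, which exhibits the divisibility.

11(4c - 3r + 6x)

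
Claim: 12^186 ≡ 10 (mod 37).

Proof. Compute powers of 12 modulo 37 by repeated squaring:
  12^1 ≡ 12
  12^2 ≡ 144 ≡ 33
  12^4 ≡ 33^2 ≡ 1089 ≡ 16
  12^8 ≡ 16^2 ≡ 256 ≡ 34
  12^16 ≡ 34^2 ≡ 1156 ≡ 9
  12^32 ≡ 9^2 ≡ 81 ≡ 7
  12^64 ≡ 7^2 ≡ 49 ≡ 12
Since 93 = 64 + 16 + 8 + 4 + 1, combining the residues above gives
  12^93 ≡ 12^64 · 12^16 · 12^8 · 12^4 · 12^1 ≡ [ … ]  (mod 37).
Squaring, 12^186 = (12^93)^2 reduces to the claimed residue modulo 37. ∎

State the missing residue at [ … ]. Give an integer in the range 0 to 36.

26

12^64 · 12^16 · 12^8 · 12^4 · 12^1 ≡ 12 · 9 · 34 · 16 · 12 = 705024.
705024 mod 37 = 26, so 12^93 ≡ 26 (mod 37).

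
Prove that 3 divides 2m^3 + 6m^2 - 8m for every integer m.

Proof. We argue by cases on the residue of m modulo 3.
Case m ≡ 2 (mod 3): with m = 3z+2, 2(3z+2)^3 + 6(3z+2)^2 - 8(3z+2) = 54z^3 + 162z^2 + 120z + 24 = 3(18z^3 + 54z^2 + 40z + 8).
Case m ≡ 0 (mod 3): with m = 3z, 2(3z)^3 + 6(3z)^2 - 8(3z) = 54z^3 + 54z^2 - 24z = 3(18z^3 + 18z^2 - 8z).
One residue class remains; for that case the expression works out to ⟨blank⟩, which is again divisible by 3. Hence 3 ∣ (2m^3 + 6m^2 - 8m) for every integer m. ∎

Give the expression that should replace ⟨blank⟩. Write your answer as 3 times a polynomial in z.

3(18z^3 + 36z^2 + 10z)

The residues treated are {2, 0}, so the missing case is m ≡ 1 (mod 3); write m = 3z+1.
Then 2(3z+1)^3 + 6(3z+1)^2 - 8(3z+1) = 54z^3 + 108z^2 + 30z = 3(18z^3 + 36z^2 + 10z).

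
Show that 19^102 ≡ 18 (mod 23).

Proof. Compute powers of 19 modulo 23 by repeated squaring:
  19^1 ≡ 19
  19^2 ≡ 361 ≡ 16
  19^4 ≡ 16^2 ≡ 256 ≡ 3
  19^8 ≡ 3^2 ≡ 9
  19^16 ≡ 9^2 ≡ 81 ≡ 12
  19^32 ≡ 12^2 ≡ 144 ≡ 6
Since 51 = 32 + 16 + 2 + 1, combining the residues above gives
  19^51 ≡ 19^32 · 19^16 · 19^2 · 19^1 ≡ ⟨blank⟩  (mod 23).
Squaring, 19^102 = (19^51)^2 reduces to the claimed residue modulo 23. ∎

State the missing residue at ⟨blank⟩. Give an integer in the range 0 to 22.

15

Multiply the listed residues: 6 · 12 · 16 · 19 = 72 → 1152 → 21888.
Reducing modulo 23: 21888 = 951·23 + 15, so 19^51 ≡ 15.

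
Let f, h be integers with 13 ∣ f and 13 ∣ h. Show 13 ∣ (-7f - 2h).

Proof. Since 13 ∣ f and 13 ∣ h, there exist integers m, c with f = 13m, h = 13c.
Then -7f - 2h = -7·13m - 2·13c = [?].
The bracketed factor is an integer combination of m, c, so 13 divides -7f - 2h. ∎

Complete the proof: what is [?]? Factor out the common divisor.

Each term has a factor of 13: -7·13m - 2·13c = 13·(-2c - 7m).
Since -2c - 7m is an integer, 13 ∣ (-7f - 2h).

13(-2c - 7m)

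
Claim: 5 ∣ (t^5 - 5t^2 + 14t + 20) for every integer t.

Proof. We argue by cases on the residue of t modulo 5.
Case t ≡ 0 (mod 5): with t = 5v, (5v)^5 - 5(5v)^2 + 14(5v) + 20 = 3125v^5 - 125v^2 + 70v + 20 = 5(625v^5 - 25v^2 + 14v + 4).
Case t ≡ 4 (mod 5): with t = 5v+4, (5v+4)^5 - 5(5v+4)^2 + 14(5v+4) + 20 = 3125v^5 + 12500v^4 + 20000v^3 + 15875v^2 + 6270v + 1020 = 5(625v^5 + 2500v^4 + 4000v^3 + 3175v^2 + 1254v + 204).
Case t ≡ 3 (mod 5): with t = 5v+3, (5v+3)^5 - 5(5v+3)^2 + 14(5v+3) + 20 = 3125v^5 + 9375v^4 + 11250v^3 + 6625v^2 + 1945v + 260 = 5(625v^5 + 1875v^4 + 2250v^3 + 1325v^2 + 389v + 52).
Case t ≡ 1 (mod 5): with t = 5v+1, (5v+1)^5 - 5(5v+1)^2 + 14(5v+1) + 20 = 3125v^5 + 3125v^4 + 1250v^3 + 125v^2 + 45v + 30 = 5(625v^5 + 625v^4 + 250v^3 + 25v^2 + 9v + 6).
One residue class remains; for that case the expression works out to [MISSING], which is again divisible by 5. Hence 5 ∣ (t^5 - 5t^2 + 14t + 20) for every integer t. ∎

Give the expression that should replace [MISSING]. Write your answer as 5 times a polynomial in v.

5(625v^5 + 1250v^4 + 1000v^3 + 375v^2 + 74v + 12)

Only t ≡ 2 (mod 5) is unaccounted for. Put t = 5v+2:
(5v+2)^5 - 5(5v+2)^2 + 14(5v+2) + 20 expands to 3125v^5 + 6250v^4 + 5000v^3 + 1875v^2 + 370v + 60,
and factoring out 5 leaves 5(625v^5 + 1250v^4 + 1000v^3 + 375v^2 + 74v + 12).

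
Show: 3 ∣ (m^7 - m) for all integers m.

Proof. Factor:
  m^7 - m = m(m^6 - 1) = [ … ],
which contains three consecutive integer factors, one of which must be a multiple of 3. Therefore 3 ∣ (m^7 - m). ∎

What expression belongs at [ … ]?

(m - 1)m(m + 1)(m^4 + m^2 + 1)

m^6 - 1 = (m^2 - 1)(m^4 + m^2 + 1), and m^2 - 1 = (m-1)(m+1).
So m(m^6 - 1) = (m - 1)m(m + 1)(m^4 + m^2 + 1).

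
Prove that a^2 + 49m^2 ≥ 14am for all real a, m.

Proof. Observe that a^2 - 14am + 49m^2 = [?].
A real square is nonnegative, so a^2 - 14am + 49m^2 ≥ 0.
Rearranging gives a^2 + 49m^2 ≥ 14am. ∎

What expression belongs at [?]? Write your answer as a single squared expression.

(a - 7m)^2

The leading and trailing coefficients are 1^2 and 7^2, and 14 = 2·1·7, so the trinomial is (a - 7m)^2.
Hence a^2 - 14am + 49m^2 ≥ 0.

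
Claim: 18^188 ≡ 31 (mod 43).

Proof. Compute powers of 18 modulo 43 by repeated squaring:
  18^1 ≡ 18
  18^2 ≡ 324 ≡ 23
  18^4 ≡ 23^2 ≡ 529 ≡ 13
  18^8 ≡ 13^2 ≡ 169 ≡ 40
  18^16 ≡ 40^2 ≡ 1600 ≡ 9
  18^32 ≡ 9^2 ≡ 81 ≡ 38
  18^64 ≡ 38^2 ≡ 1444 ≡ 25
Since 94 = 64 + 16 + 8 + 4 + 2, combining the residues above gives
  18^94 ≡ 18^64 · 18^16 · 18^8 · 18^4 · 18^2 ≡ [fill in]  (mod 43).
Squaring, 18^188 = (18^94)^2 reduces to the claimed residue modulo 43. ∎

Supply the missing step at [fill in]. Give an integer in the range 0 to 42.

18^64 · 18^16 · 18^8 · 18^4 · 18^2 ≡ 25 · 9 · 40 · 13 · 23 = 2691000.
2691000 mod 43 = 17, so 18^94 ≡ 17 (mod 43).

17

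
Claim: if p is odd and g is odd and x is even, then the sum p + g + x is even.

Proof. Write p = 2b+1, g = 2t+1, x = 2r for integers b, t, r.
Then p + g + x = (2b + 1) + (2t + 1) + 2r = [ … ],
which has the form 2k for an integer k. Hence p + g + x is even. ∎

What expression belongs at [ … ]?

2(b + r + t + 1)

(2b + 1) + (2t + 1) + 2r = 2b + 2r + 2t + 2
= 2(b + r + t + 1).
Since b + r + t + 1 is an integer, the sum is of the form 2k for an integer k.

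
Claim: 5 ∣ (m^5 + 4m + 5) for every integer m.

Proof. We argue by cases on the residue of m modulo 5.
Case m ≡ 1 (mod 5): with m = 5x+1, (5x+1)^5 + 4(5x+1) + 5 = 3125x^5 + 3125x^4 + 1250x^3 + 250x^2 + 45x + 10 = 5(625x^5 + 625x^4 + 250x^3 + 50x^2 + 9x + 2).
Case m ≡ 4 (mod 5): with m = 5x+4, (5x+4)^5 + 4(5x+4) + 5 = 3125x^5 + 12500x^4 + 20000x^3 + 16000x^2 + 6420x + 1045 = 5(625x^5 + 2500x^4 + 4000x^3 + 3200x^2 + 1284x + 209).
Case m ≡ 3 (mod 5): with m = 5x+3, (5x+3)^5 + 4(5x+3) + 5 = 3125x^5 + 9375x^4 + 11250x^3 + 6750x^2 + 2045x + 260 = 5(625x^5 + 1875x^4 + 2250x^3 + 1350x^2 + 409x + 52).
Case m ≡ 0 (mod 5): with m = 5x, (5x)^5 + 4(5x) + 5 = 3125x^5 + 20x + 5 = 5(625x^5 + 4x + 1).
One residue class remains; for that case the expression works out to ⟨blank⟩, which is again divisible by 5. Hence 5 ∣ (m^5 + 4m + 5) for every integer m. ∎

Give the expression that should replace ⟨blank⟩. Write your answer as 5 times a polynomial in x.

5(625x^5 + 1250x^4 + 1000x^3 + 400x^2 + 84x + 9)

The residues treated are {1, 4, 3, 0}, so the missing case is m ≡ 2 (mod 5); write m = 5x+2.
Then (5x+2)^5 + 4(5x+2) + 5 = 3125x^5 + 6250x^4 + 5000x^3 + 2000x^2 + 420x + 45 = 5(625x^5 + 1250x^4 + 1000x^3 + 400x^2 + 84x + 9).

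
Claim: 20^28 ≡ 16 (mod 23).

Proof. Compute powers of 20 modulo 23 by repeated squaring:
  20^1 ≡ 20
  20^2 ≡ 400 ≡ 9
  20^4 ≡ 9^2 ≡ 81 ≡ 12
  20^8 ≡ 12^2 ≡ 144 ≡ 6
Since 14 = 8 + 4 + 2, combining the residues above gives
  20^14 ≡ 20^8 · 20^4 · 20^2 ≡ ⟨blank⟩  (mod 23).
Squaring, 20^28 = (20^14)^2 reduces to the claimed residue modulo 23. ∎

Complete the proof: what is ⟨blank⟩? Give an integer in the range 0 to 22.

Multiply the listed residues: 6 · 12 · 9 = 72 → 648.
Reducing modulo 23: 648 = 28·23 + 4, so 20^14 ≡ 4.

4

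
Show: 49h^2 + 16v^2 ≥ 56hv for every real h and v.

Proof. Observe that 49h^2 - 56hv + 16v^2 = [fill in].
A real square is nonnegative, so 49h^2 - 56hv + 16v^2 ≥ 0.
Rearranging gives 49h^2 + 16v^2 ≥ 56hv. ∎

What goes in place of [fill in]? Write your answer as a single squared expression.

(7h - 4v)^2

49h^2 - 56hv + 16v^2 is a perfect-square trinomial: the outer terms are (7h)^2 and (4v)^2, and the cross term is -2·7h·4v.
So 49h^2 - 56hv + 16v^2 = (7h - 4v)^2 ≥ 0.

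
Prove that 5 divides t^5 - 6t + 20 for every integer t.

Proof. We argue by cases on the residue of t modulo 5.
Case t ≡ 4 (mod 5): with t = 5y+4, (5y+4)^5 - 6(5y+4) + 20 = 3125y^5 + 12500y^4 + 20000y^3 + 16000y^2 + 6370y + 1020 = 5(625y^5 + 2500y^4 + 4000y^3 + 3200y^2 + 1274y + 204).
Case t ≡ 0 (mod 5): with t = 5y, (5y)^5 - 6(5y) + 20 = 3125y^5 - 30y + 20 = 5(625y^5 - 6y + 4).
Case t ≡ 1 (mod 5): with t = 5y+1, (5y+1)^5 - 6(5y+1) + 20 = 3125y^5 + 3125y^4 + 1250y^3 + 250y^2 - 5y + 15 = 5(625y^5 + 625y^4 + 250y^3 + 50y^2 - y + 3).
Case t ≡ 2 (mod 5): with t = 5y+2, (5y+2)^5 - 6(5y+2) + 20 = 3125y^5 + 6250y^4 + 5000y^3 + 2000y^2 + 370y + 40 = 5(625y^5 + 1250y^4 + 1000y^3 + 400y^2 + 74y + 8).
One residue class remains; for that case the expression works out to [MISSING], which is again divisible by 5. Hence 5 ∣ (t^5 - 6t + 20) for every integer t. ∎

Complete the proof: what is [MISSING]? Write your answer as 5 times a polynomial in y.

The residues treated are {4, 0, 1, 2}, so the missing case is t ≡ 3 (mod 5); write t = 5y+3.
Then (5y+3)^5 - 6(5y+3) + 20 = 3125y^5 + 9375y^4 + 11250y^3 + 6750y^2 + 1995y + 245 = 5(625y^5 + 1875y^4 + 2250y^3 + 1350y^2 + 399y + 49).

5(625y^5 + 1875y^4 + 2250y^3 + 1350y^2 + 399y + 49)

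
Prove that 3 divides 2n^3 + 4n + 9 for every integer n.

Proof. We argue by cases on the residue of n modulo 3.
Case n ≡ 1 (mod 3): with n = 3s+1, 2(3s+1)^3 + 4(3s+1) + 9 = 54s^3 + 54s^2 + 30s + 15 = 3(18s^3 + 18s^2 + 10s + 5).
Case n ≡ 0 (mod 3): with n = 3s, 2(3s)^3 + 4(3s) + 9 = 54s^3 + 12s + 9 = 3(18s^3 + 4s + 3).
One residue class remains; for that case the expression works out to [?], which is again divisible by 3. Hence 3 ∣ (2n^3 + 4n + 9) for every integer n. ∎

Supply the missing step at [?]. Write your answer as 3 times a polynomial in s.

The residues treated are {1, 0}, so the missing case is n ≡ 2 (mod 3); write n = 3s+2.
Then 2(3s+2)^3 + 4(3s+2) + 9 = 54s^3 + 108s^2 + 84s + 33 = 3(18s^3 + 36s^2 + 28s + 11).

3(18s^3 + 36s^2 + 28s + 11)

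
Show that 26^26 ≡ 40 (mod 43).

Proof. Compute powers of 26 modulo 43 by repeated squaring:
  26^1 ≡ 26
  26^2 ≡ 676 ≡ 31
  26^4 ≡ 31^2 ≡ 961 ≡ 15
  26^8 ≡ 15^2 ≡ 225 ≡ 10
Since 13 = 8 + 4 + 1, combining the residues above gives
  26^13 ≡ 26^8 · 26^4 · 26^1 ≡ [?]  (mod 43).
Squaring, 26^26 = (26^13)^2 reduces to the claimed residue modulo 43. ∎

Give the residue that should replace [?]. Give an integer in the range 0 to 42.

26^8 · 26^4 · 26^1 ≡ 10 · 15 · 26 = 3900.
3900 mod 43 = 30, so 26^13 ≡ 30 (mod 43).

30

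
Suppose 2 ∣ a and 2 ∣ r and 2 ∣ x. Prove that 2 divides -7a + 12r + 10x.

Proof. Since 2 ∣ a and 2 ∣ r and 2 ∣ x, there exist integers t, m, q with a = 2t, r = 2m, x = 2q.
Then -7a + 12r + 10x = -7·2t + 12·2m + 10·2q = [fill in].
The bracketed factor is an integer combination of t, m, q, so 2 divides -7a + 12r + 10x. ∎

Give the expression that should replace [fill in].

2(12m + 10q - 7t)

Each term has a factor of 2: -7·2t + 12·2m + 10·2q = 2·(12m + 10q - 7t).
Since 12m + 10q - 7t is an integer, 2 ∣ (-7a + 12r + 10x).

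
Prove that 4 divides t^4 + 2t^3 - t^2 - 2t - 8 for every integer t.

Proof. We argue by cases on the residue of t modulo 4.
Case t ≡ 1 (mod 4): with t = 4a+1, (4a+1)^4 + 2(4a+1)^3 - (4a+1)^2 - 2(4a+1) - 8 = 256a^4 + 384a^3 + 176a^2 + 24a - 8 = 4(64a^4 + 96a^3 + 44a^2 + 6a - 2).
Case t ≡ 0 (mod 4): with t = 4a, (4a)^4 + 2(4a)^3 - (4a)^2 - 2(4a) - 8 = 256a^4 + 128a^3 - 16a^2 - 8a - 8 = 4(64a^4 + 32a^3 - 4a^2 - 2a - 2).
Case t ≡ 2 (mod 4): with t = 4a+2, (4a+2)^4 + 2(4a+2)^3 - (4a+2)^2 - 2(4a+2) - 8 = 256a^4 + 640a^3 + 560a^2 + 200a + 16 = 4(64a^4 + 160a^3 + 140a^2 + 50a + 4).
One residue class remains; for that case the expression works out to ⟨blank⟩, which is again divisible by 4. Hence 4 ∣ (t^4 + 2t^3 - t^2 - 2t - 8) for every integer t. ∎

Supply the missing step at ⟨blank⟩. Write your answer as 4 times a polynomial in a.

4(64a^4 + 224a^3 + 284a^2 + 154a + 28)

The residues treated are {1, 0, 2}, so the missing case is t ≡ 3 (mod 4); write t = 4a+3.
Then (4a+3)^4 + 2(4a+3)^3 - (4a+3)^2 - 2(4a+3) - 8 = 256a^4 + 896a^3 + 1136a^2 + 616a + 112 = 4(64a^4 + 224a^3 + 284a^2 + 154a + 28).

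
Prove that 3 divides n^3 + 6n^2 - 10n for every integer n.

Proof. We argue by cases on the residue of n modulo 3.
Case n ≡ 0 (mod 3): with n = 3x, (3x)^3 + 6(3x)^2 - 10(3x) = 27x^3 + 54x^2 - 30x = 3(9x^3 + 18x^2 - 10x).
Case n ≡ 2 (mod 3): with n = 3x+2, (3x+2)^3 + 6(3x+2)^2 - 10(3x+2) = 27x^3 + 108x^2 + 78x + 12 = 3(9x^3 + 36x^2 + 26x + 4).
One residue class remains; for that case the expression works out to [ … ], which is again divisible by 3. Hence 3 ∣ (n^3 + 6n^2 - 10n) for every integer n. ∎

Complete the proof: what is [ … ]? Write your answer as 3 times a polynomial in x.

3(9x^3 + 27x^2 + 5x - 1)

Only n ≡ 1 (mod 3) is unaccounted for. Put n = 3x+1:
(3x+1)^3 + 6(3x+1)^2 - 10(3x+1) expands to 27x^3 + 81x^2 + 15x - 3,
and factoring out 3 leaves 3(9x^3 + 27x^2 + 5x - 1).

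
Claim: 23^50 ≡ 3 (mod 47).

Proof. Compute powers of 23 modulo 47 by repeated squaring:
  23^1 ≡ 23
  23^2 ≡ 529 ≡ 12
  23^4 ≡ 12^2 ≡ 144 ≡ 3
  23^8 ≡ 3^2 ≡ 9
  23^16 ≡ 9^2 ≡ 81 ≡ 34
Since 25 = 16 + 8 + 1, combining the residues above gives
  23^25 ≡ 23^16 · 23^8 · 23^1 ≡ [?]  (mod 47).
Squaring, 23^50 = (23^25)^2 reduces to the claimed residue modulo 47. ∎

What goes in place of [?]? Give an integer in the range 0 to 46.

35

Multiply the listed residues: 34 · 9 · 23 = 306 → 7038.
Reducing modulo 47: 7038 = 149·47 + 35, so 23^25 ≡ 35.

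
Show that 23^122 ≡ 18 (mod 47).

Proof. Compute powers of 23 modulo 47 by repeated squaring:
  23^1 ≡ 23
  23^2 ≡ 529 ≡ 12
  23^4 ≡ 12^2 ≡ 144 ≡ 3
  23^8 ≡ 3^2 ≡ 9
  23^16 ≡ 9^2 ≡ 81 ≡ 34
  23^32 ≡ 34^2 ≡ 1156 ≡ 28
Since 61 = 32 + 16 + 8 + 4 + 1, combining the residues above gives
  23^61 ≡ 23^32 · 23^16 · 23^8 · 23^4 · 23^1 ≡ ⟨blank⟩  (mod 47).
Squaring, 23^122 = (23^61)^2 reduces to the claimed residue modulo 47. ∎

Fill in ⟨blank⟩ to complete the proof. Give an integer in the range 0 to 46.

Multiply the listed residues: 28 · 34 · 9 · 3 · 23 = 952 → 8568 → 25704 → 591192.
Reducing modulo 47: 591192 = 12578·47 + 26, so 23^61 ≡ 26.

26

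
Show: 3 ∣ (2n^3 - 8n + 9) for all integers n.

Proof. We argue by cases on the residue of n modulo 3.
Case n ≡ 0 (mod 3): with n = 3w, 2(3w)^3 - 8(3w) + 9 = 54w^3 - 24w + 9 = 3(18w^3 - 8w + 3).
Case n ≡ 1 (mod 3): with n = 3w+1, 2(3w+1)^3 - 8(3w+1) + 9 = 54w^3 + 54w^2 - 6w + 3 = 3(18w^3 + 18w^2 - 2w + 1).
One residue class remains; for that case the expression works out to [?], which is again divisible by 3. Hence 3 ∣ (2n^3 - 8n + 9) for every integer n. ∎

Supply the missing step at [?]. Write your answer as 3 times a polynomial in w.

Only n ≡ 2 (mod 3) is unaccounted for. Put n = 3w+2:
2(3w+2)^3 - 8(3w+2) + 9 expands to 54w^3 + 108w^2 + 48w + 9,
and factoring out 3 leaves 3(18w^3 + 36w^2 + 16w + 3).

3(18w^3 + 36w^2 + 16w + 3)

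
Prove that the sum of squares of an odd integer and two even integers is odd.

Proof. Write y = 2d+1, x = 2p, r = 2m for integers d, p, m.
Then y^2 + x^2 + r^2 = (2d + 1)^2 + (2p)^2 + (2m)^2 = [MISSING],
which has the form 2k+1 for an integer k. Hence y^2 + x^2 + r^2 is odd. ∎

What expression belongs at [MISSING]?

Expanding: (2d + 1)^2 + (2p)^2 + (2m)^2 = 4d^2 + 4d + 4m^2 + 4p^2 + 1.
Every term except the constant is even, so this is 2(2d^2 + 2d + 2m^2 + 2p^2) + 1,
and 2d^2 + 2d + 2m^2 + 2p^2 ∈ ℤ gives the required form.

2(2d^2 + 2d + 2m^2 + 2p^2) + 1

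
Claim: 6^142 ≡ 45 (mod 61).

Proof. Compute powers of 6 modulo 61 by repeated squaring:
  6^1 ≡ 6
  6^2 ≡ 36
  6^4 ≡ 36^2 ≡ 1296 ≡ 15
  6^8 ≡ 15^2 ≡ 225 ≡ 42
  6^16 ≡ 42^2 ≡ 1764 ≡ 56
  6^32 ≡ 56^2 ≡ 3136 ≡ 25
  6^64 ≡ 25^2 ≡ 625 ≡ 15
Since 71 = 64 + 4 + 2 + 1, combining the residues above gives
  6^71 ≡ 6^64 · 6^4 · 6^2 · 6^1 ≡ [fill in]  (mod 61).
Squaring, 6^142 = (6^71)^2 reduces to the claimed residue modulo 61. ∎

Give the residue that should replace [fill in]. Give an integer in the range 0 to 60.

44

6^64 · 6^4 · 6^2 · 6^1 ≡ 15 · 15 · 36 · 6 = 48600.
48600 mod 61 = 44, so 6^71 ≡ 44 (mod 61).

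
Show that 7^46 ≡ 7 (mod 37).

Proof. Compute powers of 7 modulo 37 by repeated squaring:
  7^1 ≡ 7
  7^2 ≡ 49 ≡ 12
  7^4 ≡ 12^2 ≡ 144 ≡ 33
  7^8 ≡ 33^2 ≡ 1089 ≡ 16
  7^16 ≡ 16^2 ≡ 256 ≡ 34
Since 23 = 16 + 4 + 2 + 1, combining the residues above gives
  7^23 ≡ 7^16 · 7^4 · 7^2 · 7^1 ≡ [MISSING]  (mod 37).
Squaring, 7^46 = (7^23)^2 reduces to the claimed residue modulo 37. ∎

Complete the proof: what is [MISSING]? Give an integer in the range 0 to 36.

7^16 · 7^4 · 7^2 · 7^1 ≡ 34 · 33 · 12 · 7 = 94248.
94248 mod 37 = 9, so 7^23 ≡ 9 (mod 37).

9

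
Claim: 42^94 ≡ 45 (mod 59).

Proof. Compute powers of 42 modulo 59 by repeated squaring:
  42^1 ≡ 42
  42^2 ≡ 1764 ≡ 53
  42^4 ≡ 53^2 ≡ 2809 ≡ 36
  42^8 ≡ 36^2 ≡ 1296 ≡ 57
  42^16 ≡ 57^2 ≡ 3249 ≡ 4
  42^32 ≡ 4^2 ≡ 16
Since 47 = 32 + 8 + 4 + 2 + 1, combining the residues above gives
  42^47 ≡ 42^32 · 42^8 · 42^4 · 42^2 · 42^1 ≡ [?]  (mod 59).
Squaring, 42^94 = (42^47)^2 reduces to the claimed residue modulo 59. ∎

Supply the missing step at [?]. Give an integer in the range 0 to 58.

24

42^32 · 42^8 · 42^4 · 42^2 · 42^1 ≡ 16 · 57 · 36 · 53 · 42 = 73084032.
73084032 mod 59 = 24, so 42^47 ≡ 24 (mod 59).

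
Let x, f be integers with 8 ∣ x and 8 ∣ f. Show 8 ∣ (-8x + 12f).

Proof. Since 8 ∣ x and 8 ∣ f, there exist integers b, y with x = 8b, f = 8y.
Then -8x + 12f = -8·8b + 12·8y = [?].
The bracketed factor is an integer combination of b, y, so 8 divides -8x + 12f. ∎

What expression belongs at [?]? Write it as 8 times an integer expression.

8(-8b + 12y)

Pull the common 8 out of every term: -8·8b + 12·8y = 8(-8b + 12y).
-8b + 12y is an integer, which exhibits the divisibility.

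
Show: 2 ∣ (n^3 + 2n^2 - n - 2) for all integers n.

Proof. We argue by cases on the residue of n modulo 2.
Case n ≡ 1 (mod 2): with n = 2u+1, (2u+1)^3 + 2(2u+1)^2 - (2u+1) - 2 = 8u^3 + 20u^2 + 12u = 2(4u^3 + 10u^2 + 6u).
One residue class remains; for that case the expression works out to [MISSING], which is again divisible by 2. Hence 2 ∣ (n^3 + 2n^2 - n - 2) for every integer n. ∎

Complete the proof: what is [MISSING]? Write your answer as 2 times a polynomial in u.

2(4u^3 + 4u^2 - u - 1)

The residues treated are {1}, so the missing case is n ≡ 0 (mod 2); write n = 2u.
Then (2u)^3 + 2(2u)^2 - (2u) - 2 = 8u^3 + 8u^2 - 2u - 2 = 2(4u^3 + 4u^2 - u - 1).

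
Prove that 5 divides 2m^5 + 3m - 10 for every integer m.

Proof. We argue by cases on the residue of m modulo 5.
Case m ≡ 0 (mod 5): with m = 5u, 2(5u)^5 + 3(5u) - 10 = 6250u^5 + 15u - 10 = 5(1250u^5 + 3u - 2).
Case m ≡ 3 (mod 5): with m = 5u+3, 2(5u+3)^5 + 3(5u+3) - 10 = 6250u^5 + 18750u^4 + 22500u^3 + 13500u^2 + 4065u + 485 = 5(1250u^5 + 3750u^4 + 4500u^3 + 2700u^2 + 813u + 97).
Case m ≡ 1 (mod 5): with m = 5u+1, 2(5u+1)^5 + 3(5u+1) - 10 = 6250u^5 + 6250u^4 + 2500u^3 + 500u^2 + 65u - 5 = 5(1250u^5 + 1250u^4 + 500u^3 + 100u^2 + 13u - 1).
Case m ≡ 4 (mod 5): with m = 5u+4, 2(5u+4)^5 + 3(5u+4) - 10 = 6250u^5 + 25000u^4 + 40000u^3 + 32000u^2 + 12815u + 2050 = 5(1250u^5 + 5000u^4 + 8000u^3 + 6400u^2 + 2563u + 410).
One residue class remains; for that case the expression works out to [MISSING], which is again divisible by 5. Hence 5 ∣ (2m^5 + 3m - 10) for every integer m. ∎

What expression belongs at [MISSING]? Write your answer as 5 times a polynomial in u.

5(1250u^5 + 2500u^4 + 2000u^3 + 800u^2 + 163u + 12)

The residues treated are {0, 3, 1, 4}, so the missing case is m ≡ 2 (mod 5); write m = 5u+2.
Then 2(5u+2)^5 + 3(5u+2) - 10 = 6250u^5 + 12500u^4 + 10000u^3 + 4000u^2 + 815u + 60 = 5(1250u^5 + 2500u^4 + 2000u^3 + 800u^2 + 163u + 12).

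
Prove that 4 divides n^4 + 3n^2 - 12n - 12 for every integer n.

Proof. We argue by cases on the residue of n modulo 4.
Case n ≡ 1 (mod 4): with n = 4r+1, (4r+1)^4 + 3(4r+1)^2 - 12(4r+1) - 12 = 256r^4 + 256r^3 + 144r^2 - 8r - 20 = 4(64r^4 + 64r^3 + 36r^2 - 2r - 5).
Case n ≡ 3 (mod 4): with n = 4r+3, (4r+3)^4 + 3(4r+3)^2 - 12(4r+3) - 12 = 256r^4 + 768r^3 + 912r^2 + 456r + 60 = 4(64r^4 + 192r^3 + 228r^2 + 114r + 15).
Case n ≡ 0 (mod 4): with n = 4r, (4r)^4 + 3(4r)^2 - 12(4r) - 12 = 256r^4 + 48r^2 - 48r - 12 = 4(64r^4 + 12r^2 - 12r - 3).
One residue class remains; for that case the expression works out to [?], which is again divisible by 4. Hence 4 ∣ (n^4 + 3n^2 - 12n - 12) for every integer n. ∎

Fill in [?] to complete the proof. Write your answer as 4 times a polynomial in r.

The residues treated are {1, 3, 0}, so the missing case is n ≡ 2 (mod 4); write n = 4r+2.
Then (4r+2)^4 + 3(4r+2)^2 - 12(4r+2) - 12 = 256r^4 + 512r^3 + 432r^2 + 128r - 8 = 4(64r^4 + 128r^3 + 108r^2 + 32r - 2).

4(64r^4 + 128r^3 + 108r^2 + 32r - 2)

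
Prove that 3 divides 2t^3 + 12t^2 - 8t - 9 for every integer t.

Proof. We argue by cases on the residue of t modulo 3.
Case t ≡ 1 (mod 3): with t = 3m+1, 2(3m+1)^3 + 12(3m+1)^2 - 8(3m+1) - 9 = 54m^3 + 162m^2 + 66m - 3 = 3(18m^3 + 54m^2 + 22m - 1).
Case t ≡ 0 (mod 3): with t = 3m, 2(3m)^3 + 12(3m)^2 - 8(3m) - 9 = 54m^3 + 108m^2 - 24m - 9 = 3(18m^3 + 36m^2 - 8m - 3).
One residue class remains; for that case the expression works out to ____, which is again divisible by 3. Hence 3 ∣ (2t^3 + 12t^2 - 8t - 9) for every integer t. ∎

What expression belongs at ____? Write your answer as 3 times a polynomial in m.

3(18m^3 + 72m^2 + 64m + 13)

Only t ≡ 2 (mod 3) is unaccounted for. Put t = 3m+2:
2(3m+2)^3 + 12(3m+2)^2 - 8(3m+2) - 9 expands to 54m^3 + 216m^2 + 192m + 39,
and factoring out 3 leaves 3(18m^3 + 72m^2 + 64m + 13).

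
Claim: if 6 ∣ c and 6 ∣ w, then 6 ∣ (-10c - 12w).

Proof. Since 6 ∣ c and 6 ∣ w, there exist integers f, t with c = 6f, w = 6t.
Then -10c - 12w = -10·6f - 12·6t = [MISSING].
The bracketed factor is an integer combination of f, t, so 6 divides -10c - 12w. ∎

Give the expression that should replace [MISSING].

6(-10f - 12t)

Each term has a factor of 6: -10·6f - 12·6t = 6·(-10f - 12t).
Since -10f - 12t is an integer, 6 ∣ (-10c - 12w).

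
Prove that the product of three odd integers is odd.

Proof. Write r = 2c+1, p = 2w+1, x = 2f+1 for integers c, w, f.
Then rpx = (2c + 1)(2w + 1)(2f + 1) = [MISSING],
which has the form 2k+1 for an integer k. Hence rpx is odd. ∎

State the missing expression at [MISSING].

2(4cfw + 2cf + 2cw + c + 2fw + f + w) + 1

Expanding: (2c + 1)(2w + 1)(2f + 1) = 8cfw + 4cf + 4cw + 2c + 4fw + 2f + 2w + 1.
Every term except the constant is even, so this is 2(4cfw + 2cf + 2cw + c + 2fw + f + w) + 1,
and 4cfw + 2cf + 2cw + c + 2fw + f + w ∈ ℤ gives the required form.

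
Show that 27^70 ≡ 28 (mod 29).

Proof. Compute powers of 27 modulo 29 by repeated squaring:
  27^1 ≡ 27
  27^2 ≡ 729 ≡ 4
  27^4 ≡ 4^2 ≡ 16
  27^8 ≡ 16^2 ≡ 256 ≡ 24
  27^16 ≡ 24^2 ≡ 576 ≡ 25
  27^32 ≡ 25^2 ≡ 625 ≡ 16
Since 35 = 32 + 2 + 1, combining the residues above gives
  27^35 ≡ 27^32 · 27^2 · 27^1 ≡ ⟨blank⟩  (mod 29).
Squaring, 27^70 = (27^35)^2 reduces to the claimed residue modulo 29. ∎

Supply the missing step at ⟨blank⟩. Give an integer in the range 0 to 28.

Multiply the listed residues: 16 · 4 · 27 = 64 → 1728.
Reducing modulo 29: 1728 = 59·29 + 17, so 27^35 ≡ 17.

17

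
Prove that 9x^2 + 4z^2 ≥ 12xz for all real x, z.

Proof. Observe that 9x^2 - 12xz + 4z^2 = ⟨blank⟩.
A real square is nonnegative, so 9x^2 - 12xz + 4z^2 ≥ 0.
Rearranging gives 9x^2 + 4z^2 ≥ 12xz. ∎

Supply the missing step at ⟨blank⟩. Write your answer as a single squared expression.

(3x - 2z)^2

9x^2 - 12xz + 4z^2 is a perfect-square trinomial: the outer terms are (3x)^2 and (2z)^2, and the cross term is -2·3x·2z.
So 9x^2 - 12xz + 4z^2 = (3x - 2z)^2 ≥ 0.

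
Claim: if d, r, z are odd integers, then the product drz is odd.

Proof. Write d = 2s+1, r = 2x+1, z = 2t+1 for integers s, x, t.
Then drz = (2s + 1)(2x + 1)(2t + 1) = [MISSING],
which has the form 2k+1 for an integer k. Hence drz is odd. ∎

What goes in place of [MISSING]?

(2s + 1)(2x + 1)(2t + 1) = 8stx + 4st + 4sx + 2s + 4tx + 2t + 2x + 1
= 2(4stx + 2st + 2sx + s + 2tx + t + x) + 1.
Since 4stx + 2st + 2sx + s + 2tx + t + x is an integer, the product is of the form 2k+1 for an integer k.

2(4stx + 2st + 2sx + s + 2tx + t + x) + 1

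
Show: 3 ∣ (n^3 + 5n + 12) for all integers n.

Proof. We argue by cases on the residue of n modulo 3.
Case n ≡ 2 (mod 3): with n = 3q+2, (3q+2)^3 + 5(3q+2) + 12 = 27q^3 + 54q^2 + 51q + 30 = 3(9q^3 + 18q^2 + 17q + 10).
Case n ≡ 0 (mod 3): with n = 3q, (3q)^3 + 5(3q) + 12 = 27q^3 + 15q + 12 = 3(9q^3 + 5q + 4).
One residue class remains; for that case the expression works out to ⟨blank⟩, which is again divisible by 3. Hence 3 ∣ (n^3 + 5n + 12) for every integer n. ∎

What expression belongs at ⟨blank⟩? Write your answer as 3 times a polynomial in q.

The residues treated are {2, 0}, so the missing case is n ≡ 1 (mod 3); write n = 3q+1.
Then (3q+1)^3 + 5(3q+1) + 12 = 27q^3 + 27q^2 + 24q + 18 = 3(9q^3 + 9q^2 + 8q + 6).

3(9q^3 + 9q^2 + 8q + 6)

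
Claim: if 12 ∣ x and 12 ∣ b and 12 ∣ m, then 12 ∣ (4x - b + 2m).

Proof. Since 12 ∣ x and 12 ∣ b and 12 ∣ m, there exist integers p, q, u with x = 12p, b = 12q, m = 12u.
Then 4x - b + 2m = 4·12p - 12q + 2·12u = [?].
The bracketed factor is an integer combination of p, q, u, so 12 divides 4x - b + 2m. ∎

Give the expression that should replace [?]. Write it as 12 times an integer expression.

Each term has a factor of 12: 4·12p - 12q + 2·12u = 12·(4p - q + 2u).
Since 4p - q + 2u is an integer, 12 ∣ (4x - b + 2m).

12(4p - q + 2u)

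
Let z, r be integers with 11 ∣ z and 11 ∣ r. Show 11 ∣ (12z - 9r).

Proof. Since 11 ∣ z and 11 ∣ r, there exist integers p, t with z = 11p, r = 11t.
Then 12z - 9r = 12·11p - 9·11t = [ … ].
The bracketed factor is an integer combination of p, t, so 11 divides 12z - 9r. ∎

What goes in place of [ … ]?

11(12p - 9t)

Each term has a factor of 11: 12·11p - 9·11t = 11·(12p - 9t).
Since 12p - 9t is an integer, 11 ∣ (12z - 9r).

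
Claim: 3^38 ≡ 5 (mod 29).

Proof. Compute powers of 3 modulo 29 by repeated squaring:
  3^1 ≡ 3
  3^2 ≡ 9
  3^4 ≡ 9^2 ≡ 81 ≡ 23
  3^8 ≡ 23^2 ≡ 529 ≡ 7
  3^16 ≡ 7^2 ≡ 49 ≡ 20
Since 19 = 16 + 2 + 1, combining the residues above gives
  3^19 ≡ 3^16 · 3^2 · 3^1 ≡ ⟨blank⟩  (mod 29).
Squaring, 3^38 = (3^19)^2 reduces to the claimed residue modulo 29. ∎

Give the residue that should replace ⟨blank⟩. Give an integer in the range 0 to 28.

Multiply the listed residues: 20 · 9 · 3 = 180 → 540.
Reducing modulo 29: 540 = 18·29 + 18, so 3^19 ≡ 18.

18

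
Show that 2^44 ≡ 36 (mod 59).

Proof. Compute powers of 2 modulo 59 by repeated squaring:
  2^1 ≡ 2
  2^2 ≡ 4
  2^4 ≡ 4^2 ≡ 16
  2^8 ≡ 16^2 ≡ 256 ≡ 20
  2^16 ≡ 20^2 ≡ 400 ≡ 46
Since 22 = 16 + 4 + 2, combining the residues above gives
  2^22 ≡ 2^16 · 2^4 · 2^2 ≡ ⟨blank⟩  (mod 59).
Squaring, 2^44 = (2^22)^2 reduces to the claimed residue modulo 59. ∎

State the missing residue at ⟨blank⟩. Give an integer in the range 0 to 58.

53

Multiply the listed residues: 46 · 16 · 4 = 736 → 2944.
Reducing modulo 59: 2944 = 49·59 + 53, so 2^22 ≡ 53.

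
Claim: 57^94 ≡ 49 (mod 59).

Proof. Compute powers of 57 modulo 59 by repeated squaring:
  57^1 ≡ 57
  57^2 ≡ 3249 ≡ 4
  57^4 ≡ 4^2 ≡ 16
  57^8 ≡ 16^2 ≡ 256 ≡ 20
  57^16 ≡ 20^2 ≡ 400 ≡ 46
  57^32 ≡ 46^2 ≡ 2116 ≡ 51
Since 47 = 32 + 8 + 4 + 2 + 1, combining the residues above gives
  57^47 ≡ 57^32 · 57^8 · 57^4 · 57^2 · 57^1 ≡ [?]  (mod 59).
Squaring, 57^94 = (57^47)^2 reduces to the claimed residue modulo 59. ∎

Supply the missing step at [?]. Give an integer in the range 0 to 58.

7

57^32 · 57^8 · 57^4 · 57^2 · 57^1 ≡ 51 · 20 · 16 · 4 · 57 = 3720960.
3720960 mod 59 = 7, so 57^47 ≡ 7 (mod 59).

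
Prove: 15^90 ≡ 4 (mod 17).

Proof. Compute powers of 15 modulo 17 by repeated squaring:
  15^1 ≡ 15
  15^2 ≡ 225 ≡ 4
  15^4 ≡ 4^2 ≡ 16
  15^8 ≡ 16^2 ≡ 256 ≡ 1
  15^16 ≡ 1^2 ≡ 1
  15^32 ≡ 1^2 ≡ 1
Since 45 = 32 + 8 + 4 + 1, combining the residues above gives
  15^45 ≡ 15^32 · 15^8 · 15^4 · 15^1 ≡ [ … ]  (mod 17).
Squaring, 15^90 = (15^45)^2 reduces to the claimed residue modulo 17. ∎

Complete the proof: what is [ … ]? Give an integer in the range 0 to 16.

15^32 · 15^8 · 15^4 · 15^1 ≡ 1 · 1 · 16 · 15 = 240.
240 mod 17 = 2, so 15^45 ≡ 2 (mod 17).

2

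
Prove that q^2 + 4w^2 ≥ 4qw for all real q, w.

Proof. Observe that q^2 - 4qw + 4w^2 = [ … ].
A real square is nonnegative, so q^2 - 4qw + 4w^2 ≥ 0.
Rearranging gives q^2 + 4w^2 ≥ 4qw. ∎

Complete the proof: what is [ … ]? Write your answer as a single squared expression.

(q - 2w)^2

The leading and trailing coefficients are 1^2 and 2^2, and 4 = 2·1·2, so the trinomial is (q - 2w)^2.
Hence q^2 - 4qw + 4w^2 ≥ 0.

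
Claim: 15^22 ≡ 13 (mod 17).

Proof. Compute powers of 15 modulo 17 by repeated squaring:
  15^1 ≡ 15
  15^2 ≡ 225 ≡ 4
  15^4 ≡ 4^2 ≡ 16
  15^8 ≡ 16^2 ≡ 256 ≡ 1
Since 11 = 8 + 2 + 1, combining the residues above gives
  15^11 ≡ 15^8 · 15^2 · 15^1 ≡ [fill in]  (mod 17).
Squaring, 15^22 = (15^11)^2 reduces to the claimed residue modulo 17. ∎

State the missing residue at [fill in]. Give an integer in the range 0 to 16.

15^8 · 15^2 · 15^1 ≡ 1 · 4 · 15 = 60.
60 mod 17 = 9, so 15^11 ≡ 9 (mod 17).

9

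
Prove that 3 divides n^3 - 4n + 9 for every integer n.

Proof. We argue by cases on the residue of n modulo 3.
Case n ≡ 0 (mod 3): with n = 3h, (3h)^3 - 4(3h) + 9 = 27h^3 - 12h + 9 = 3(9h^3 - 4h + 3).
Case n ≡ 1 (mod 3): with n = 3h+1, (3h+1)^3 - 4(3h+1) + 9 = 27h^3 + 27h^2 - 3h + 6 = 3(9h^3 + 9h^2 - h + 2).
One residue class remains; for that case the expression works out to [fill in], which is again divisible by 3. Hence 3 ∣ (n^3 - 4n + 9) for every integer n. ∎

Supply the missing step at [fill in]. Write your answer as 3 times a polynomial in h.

3(9h^3 + 18h^2 + 8h + 3)

Only n ≡ 2 (mod 3) is unaccounted for. Put n = 3h+2:
(3h+2)^3 - 4(3h+2) + 9 expands to 27h^3 + 54h^2 + 24h + 9,
and factoring out 3 leaves 3(9h^3 + 18h^2 + 8h + 3).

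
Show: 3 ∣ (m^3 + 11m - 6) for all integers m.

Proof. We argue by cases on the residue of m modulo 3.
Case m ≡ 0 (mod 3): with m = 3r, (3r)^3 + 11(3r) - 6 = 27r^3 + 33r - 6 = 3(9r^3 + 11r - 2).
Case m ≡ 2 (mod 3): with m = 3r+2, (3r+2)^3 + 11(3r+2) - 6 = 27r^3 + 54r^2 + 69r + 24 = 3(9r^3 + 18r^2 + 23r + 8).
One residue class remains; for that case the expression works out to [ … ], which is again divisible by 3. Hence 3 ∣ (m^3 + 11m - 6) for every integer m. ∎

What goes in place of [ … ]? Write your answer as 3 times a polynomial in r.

3(9r^3 + 9r^2 + 14r + 2)

The residues treated are {0, 2}, so the missing case is m ≡ 1 (mod 3); write m = 3r+1.
Then (3r+1)^3 + 11(3r+1) - 6 = 27r^3 + 27r^2 + 42r + 6 = 3(9r^3 + 9r^2 + 14r + 2).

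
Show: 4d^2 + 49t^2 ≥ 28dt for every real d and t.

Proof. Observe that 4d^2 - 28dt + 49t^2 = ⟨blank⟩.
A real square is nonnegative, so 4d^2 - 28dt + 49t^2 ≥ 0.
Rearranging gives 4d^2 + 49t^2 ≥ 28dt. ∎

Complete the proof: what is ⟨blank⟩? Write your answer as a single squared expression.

(2d - 7t)^2

The leading and trailing coefficients are 2^2 and 7^2, and 28 = 2·2·7, so the trinomial is (2d - 7t)^2.
Hence 4d^2 - 28dt + 49t^2 ≥ 0.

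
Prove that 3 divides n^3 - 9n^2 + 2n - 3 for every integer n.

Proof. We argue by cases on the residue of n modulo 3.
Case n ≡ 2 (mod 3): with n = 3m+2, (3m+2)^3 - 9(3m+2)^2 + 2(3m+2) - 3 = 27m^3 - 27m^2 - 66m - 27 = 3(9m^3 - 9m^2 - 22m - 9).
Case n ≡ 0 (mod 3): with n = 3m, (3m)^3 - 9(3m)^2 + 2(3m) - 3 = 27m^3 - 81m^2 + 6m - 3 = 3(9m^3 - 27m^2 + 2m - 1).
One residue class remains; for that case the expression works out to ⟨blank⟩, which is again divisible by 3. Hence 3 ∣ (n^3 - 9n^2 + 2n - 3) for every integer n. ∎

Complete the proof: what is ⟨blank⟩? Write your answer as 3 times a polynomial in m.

The residues treated are {2, 0}, so the missing case is n ≡ 1 (mod 3); write n = 3m+1.
Then (3m+1)^3 - 9(3m+1)^2 + 2(3m+1) - 3 = 27m^3 - 54m^2 - 39m - 9 = 3(9m^3 - 18m^2 - 13m - 3).

3(9m^3 - 18m^2 - 13m - 3)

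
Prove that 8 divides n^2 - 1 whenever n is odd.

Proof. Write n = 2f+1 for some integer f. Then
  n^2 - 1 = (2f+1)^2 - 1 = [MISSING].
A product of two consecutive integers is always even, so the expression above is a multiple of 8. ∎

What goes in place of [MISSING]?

4f(f + 1)

(2f+1)^2 - 1 = 4f^2 + 4f + 1 - 1 = 4f^2 + 4f = 4f(f+1).
Since f and f+1 are consecutive, f(f+1) is even, and 4·(even) is a multiple of 8.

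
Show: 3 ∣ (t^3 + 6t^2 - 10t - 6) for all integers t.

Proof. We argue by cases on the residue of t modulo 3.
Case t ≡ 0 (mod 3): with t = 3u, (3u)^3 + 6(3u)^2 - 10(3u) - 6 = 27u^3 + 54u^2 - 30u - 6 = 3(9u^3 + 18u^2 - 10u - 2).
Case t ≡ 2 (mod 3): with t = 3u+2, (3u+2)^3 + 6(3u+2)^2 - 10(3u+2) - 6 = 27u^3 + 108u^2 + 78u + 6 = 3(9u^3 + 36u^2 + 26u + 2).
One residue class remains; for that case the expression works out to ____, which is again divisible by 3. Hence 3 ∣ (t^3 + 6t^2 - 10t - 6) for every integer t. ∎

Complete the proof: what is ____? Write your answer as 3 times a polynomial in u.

Only t ≡ 1 (mod 3) is unaccounted for. Put t = 3u+1:
(3u+1)^3 + 6(3u+1)^2 - 10(3u+1) - 6 expands to 27u^3 + 81u^2 + 15u - 9,
and factoring out 3 leaves 3(9u^3 + 27u^2 + 5u - 3).

3(9u^3 + 27u^2 + 5u - 3)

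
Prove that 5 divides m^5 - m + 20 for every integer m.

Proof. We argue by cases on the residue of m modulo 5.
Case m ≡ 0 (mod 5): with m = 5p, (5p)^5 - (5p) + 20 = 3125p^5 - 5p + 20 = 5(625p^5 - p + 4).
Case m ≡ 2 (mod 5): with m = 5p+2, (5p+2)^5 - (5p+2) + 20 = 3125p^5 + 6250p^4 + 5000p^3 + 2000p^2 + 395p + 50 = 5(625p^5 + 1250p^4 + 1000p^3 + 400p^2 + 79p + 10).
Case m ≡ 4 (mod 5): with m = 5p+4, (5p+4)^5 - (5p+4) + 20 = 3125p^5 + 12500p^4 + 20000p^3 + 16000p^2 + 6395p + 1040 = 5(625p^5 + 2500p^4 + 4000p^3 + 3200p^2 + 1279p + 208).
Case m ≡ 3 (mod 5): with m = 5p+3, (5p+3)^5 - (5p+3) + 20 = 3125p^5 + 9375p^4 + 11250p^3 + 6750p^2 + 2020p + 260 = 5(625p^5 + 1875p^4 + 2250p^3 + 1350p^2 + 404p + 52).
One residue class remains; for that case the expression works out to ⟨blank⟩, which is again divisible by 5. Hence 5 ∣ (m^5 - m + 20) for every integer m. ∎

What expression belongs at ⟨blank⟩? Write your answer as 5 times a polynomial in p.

5(625p^5 + 625p^4 + 250p^3 + 50p^2 + 4p + 4)

Only m ≡ 1 (mod 5) is unaccounted for. Put m = 5p+1:
(5p+1)^5 - (5p+1) + 20 expands to 3125p^5 + 3125p^4 + 1250p^3 + 250p^2 + 20p + 20,
and factoring out 5 leaves 5(625p^5 + 625p^4 + 250p^3 + 50p^2 + 4p + 4).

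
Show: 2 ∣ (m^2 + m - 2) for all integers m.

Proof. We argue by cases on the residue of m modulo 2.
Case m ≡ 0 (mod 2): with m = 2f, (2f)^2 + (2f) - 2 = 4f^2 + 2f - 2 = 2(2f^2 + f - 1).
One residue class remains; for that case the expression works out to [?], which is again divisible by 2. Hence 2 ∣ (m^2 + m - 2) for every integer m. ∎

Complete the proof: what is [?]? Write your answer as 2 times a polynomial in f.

Only m ≡ 1 (mod 2) is unaccounted for. Put m = 2f+1:
(2f+1)^2 + (2f+1) - 2 expands to 4f^2 + 6f,
and factoring out 2 leaves 2(2f^2 + 3f).

2(2f^2 + 3f)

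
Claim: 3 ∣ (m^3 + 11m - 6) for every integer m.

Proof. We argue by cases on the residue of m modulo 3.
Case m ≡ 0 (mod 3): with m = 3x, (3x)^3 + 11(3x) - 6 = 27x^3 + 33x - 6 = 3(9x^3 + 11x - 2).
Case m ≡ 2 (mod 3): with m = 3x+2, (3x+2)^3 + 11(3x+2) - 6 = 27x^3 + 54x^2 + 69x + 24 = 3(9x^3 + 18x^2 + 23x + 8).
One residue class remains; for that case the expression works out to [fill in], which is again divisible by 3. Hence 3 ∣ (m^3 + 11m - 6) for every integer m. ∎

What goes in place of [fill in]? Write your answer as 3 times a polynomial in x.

Only m ≡ 1 (mod 3) is unaccounted for. Put m = 3x+1:
(3x+1)^3 + 11(3x+1) - 6 expands to 27x^3 + 27x^2 + 42x + 6,
and factoring out 3 leaves 3(9x^3 + 9x^2 + 14x + 2).

3(9x^3 + 9x^2 + 14x + 2)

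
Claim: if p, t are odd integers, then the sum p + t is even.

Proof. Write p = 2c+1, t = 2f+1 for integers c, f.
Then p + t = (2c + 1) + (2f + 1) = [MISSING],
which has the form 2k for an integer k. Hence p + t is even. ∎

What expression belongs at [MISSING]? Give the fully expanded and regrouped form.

2(c + f + 1)

Expanding: (2c + 1) + (2f + 1) = 2c + 2f + 2.
Every term is even; pulling out the factor of 2 gives 2(c + f + 1).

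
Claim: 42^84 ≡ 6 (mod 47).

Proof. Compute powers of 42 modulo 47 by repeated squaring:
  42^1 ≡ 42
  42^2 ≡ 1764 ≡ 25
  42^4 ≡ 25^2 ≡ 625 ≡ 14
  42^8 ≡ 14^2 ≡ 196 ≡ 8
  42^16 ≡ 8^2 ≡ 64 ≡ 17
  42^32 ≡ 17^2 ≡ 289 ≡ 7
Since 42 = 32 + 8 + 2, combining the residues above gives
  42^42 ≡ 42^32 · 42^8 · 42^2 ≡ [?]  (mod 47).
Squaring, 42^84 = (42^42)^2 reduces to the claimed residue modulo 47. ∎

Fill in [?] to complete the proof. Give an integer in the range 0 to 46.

42^32 · 42^8 · 42^2 ≡ 7 · 8 · 25 = 1400.
1400 mod 47 = 37, so 42^42 ≡ 37 (mod 47).

37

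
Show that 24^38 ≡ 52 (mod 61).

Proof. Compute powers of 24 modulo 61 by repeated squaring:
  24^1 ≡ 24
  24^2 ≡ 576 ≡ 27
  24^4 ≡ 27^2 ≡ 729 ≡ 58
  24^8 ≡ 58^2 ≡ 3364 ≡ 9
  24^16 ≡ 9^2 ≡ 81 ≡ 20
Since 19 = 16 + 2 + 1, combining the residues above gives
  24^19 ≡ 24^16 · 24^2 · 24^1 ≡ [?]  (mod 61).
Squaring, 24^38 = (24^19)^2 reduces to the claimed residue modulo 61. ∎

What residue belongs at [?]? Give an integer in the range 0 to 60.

28

24^16 · 24^2 · 24^1 ≡ 20 · 27 · 24 = 12960.
12960 mod 61 = 28, so 24^19 ≡ 28 (mod 61).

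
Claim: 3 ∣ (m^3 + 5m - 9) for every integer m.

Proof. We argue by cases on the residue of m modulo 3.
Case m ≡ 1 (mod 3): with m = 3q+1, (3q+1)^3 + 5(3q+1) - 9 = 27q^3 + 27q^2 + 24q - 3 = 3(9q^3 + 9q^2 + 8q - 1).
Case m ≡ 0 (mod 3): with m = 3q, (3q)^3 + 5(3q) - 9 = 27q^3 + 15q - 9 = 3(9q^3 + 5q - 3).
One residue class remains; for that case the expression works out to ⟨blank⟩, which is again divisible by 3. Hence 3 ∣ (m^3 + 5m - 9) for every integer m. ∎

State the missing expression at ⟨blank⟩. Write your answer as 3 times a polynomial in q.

3(9q^3 + 18q^2 + 17q + 3)

Only m ≡ 2 (mod 3) is unaccounted for. Put m = 3q+2:
(3q+2)^3 + 5(3q+2) - 9 expands to 27q^3 + 54q^2 + 51q + 9,
and factoring out 3 leaves 3(9q^3 + 18q^2 + 17q + 3).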